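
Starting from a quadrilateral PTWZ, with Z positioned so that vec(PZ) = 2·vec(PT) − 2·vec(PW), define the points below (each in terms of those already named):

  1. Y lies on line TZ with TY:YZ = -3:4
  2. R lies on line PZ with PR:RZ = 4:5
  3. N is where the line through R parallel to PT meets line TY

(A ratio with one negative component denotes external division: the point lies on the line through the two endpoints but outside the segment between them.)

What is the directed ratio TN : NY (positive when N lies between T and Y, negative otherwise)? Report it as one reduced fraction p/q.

TN:NY = -4/31

Choose coordinates P = (0, 0), T = (1, 0), W = (0, 1), Z = (2, -2).
1. Y lies on line TZ with TY:YZ = -3:4 ⇒ Y = (-2, 6)
2. R lies on line PZ with PR:RZ = 4:5 ⇒ R = (8/9, -8/9)
3. N is where the line through R parallel to PT meets line TY ⇒ N = (13/9, -8/9)
N = T + t·(Y−T) with t = -4/27, so TN:NY = t:(1−t) = -4/27:31/27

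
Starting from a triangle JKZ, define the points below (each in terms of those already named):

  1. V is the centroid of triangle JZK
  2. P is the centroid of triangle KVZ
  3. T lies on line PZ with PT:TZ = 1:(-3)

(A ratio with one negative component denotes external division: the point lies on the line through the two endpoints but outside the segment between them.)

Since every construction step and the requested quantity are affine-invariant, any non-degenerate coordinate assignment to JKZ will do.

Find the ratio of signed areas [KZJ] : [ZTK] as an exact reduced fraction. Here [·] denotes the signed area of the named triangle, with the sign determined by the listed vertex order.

Work in coordinates with J = (0, 0), K = (1, 0), Z = (0, 1).
1. V is the centroid of triangle JZK ⇒ V = (1/3, 1/3)
2. P is the centroid of triangle KVZ ⇒ P = (4/9, 4/9)
3. T lies on line PZ with PT:TZ = 1:(-3) ⇒ T = (2/3, 1/6)
2·[KZJ] = 1, 2·[ZTK] = 1/6
[KZJ]:[ZTK] = 1:1/6 = 6

[KZJ]:[ZTK] = 6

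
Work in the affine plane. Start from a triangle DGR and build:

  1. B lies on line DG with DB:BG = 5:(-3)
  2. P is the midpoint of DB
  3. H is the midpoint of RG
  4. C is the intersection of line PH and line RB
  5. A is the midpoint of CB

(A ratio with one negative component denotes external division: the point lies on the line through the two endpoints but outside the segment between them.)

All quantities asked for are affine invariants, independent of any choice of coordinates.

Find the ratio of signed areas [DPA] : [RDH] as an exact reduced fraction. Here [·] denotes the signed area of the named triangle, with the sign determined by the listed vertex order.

[DPA]:[RDH] = 25/16

Set D = (0, 0), G = (1, 0), R = (0, 1); any affine frame gives the same invariant.
1. B lies on line DG with DB:BG = 5:(-3) ⇒ B = (5/2, 0)
2. P is the midpoint of DB ⇒ P = (5/4, 0)
3. H is the midpoint of RG ⇒ H = (1/2, 1/2)
4. C is the intersection of line PH and line RB ⇒ C = (-5/8, 5/4)
5. A is the midpoint of CB ⇒ A = (15/16, 5/8)
2·[DPA] = 25/32, 2·[RDH] = 1/2
[DPA]:[RDH] = 25/32:1/2 = 25/16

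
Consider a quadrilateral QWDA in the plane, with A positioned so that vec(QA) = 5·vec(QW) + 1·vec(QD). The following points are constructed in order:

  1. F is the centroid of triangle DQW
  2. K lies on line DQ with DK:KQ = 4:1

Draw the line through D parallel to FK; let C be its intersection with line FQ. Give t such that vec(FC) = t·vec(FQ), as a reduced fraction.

Work in coordinates with Q = (0, 0), W = (1, 0), D = (0, 1), A = (5, 1).
1. F is the centroid of triangle DQW ⇒ F = (1/3, 1/3)
2. K lies on line DQ with DK:KQ = 4:1 ⇒ K = (0, 1/5)
through D parallel to FK: direction (-1/3, -2/15); meets FQ at C = (5/3, 5/3)
C = F + t·(Q−F) with t = -4

t = -4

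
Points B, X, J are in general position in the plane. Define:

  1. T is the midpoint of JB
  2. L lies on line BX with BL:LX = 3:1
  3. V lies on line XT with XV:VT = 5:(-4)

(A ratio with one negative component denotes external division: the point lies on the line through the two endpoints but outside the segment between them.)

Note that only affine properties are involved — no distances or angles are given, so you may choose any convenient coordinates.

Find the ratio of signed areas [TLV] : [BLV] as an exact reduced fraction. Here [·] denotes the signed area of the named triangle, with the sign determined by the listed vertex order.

[TLV]:[BLV] = -4/15

Choose coordinates B = (0, 0), X = (1, 0), J = (0, 1).
1. T is the midpoint of JB ⇒ T = (0, 1/2)
2. L lies on line BX with BL:LX = 3:1 ⇒ L = (3/4, 0)
3. V lies on line XT with XV:VT = 5:(-4) ⇒ V = (-4, 5/2)
2·[TLV] = -1/2, 2·[BLV] = 15/8
[TLV]:[BLV] = -1/2:15/8 = -4/15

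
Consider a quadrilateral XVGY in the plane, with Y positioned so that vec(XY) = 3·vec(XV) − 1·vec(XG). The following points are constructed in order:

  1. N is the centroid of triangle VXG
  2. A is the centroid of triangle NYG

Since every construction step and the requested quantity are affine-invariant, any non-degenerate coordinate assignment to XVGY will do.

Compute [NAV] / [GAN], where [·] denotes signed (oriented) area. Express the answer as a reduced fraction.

[NAV]:[GAN] = 1/4

Assign X = (0, 0), V = (1, 0), G = (0, 1), Y = (3, -1) — the answer is frame-independent, so this choice is without loss of generality.
1. N is the centroid of triangle VXG ⇒ N = (1/3, 1/3)
2. A is the centroid of triangle NYG ⇒ A = (10/9, 1/9)
2·[NAV] = -1/9, 2·[GAN] = -4/9
[NAV]:[GAN] = -1/9:-4/9 = 1/4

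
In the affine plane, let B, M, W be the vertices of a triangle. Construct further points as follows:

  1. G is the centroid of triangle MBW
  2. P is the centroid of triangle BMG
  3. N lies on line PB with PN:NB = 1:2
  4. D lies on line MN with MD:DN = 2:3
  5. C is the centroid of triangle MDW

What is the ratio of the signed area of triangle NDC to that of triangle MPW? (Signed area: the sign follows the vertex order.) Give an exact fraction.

Work in coordinates with B = (0, 0), M = (1, 0), W = (0, 1).
1. G is the centroid of triangle MBW ⇒ G = (1/3, 1/3)
2. P is the centroid of triangle BMG ⇒ P = (4/9, 1/9)
3. N lies on line PB with PN:NB = 1:2 ⇒ N = (8/27, 2/27)
4. D lies on line MN with MD:DN = 2:3 ⇒ D = (97/135, 4/135)
5. C is the centroid of triangle MDW ⇒ C = (232/405, 139/405)
2·[NDC] = 17/135, 2·[MPW] = -4/9
[NDC]:[MPW] = 17/135:-4/9 = -17/60

[NDC]:[MPW] = -17/60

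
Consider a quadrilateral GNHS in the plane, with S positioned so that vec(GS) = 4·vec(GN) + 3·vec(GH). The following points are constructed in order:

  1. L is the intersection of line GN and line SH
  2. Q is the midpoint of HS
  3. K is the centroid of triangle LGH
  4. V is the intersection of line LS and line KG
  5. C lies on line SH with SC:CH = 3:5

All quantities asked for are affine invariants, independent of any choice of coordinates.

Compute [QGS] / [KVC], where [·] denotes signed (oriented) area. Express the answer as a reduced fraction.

[QGS]:[KVC] = -12/7

Work in coordinates with G = (0, 0), N = (1, 0), H = (0, 1), S = (4, 3).
1. L is the intersection of line GN and line SH ⇒ L = (-2, 0)
2. Q is the midpoint of HS ⇒ Q = (2, 2)
3. K is the centroid of triangle LGH ⇒ K = (-2/3, 1/3)
4. V is the intersection of line LS and line KG ⇒ V = (-1, 1/2)
5. C lies on line SH with SC:CH = 3:5 ⇒ C = (5/2, 9/4)
2·[QGS] = 2, 2·[KVC] = -7/6
[QGS]:[KVC] = 2:-7/6 = -12/7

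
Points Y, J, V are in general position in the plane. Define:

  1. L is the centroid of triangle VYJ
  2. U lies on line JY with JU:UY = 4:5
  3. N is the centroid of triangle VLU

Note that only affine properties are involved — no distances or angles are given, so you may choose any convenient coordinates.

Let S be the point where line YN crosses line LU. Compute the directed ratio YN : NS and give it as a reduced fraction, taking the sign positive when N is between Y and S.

YN:NS = -16

Choose coordinates Y = (0, 0), J = (1, 0), V = (0, 1).
1. L is the centroid of triangle VYJ ⇒ L = (1/3, 1/3)
2. U lies on line JY with JU:UY = 4:5 ⇒ U = (5/9, 0)
3. N is the centroid of triangle VLU ⇒ N = (8/27, 4/9)
line YN meets LU at S = (5/18, 5/12)
N = Y + t·(S−Y) with t = 16/15, so YN:NS = 16/15:-1/15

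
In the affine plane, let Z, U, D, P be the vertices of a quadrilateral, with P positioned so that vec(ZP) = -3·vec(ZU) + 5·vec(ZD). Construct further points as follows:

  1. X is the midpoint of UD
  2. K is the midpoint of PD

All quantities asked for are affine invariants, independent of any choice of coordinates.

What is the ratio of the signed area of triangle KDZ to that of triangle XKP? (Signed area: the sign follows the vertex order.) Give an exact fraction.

[KDZ]:[XKP] = 6

Work in coordinates with Z = (0, 0), U = (1, 0), D = (0, 1), P = (-3, 5).
1. X is the midpoint of UD ⇒ X = (1/2, 1/2)
2. K is the midpoint of PD ⇒ K = (-3/2, 3)
2·[KDZ] = -3/2, 2·[XKP] = -1/4
[KDZ]:[XKP] = -3/2:-1/4 = 6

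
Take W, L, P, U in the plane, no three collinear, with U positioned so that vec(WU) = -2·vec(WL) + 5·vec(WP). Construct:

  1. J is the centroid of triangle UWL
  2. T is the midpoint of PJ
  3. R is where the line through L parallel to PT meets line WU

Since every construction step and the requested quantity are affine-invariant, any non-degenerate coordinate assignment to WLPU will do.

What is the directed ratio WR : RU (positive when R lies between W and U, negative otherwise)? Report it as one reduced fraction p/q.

Set W = (0, 0), L = (1, 0), P = (0, 1), U = (-2, 5); any affine frame gives the same invariant.
1. J is the centroid of triangle UWL ⇒ J = (-1/3, 5/3)
2. T is the midpoint of PJ ⇒ T = (-1/6, 4/3)
3. R is where the line through L parallel to PT meets line WU ⇒ R = (-4, 10)
R = W + t·(U−W) with t = 2, so WR:RU = t:(1−t) = 2:-1

WR:RU = -2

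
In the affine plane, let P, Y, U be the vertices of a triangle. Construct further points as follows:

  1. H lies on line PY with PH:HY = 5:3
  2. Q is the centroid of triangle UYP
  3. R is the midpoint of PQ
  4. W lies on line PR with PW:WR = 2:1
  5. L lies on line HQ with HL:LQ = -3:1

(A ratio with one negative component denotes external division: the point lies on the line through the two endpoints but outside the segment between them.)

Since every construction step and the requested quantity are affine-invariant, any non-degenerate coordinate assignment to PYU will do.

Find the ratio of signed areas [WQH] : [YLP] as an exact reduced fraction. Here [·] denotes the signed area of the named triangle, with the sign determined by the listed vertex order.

[WQH]:[YLP] = -5/18

Set P = (0, 0), Y = (1, 0), U = (0, 1); any affine frame gives the same invariant.
1. H lies on line PY with PH:HY = 5:3 ⇒ H = (5/8, 0)
2. Q is the centroid of triangle UYP ⇒ Q = (1/3, 1/3)
3. R is the midpoint of PQ ⇒ R = (1/6, 1/6)
4. W lies on line PR with PW:WR = 2:1 ⇒ W = (1/9, 1/9)
5. L lies on line HQ with HL:LQ = -3:1 ⇒ L = (3/16, 1/2)
2·[WQH] = -5/36, 2·[YLP] = 1/2
[WQH]:[YLP] = -5/36:1/2 = -5/18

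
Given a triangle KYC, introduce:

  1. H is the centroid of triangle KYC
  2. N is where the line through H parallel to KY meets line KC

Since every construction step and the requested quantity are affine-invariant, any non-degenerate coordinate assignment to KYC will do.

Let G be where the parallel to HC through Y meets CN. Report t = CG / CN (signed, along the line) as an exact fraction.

Assign K = (0, 0), Y = (1, 0), C = (0, 1) — the answer is frame-independent, so this choice is without loss of generality.
1. H is the centroid of triangle KYC ⇒ H = (1/3, 1/3)
2. N is where the line through H parallel to KY meets line KC ⇒ N = (0, 1/3)
through Y parallel to HC: direction (-1/3, 2/3); meets CN at G = (0, 2)
G = C + t·(N−C) with t = -3/2

t = -3/2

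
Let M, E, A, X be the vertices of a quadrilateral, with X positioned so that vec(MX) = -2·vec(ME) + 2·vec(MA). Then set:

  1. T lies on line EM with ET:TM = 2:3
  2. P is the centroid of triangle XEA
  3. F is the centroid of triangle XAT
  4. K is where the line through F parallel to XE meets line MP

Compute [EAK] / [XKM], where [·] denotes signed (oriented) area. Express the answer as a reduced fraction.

[EAK]:[XKM] = -43/124

Choose coordinates M = (0, 0), E = (1, 0), A = (0, 1), X = (-2, 2).
1. T lies on line EM with ET:TM = 2:3 ⇒ T = (3/5, 0)
2. P is the centroid of triangle XEA ⇒ P = (-1/3, 1)
3. F is the centroid of triangle XAT ⇒ F = (-7/15, 1)
4. K is where the line through F parallel to XE meets line MP ⇒ K = (-31/105, 31/35)
2·[EAK] = 43/105, 2·[XKM] = -124/105
[EAK]:[XKM] = 43/105:-124/105 = -43/124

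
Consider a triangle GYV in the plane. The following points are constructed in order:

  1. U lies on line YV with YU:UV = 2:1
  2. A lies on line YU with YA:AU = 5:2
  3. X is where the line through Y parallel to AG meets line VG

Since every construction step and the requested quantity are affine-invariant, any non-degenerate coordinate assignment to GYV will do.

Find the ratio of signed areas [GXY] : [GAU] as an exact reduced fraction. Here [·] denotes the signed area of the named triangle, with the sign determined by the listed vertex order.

[GXY]:[GAU] = 105/22

Choose coordinates G = (0, 0), Y = (1, 0), V = (0, 1).
1. U lies on line YV with YU:UV = 2:1 ⇒ U = (1/3, 2/3)
2. A lies on line YU with YA:AU = 5:2 ⇒ A = (11/21, 10/21)
3. X is where the line through Y parallel to AG meets line VG ⇒ X = (0, -10/11)
2·[GXY] = 10/11, 2·[GAU] = 4/21
[GXY]:[GAU] = 10/11:4/21 = 105/22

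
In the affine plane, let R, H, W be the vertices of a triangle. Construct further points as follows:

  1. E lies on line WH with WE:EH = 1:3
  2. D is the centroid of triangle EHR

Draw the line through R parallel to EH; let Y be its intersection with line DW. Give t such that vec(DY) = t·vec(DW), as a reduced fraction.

Assign R = (0, 0), H = (1, 0), W = (0, 1) — the answer is frame-independent, so this choice is without loss of generality.
1. E lies on line WH with WE:EH = 1:3 ⇒ E = (1/4, 3/4)
2. D is the centroid of triangle EHR ⇒ D = (5/12, 1/4)
through R parallel to EH: direction (3/4, -3/4); meets DW at Y = (5/4, -5/4)
Y = D + t·(W−D) with t = -2

t = -2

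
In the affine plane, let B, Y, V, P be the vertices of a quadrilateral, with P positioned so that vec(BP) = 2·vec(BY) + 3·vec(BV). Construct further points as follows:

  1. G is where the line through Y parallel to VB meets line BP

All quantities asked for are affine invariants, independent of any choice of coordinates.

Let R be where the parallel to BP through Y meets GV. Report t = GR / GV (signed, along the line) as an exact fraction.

t = -3/2

Choose coordinates B = (0, 0), Y = (1, 0), V = (0, 1), P = (2, 3).
1. G is where the line through Y parallel to VB meets line BP ⇒ G = (1, 3/2)
through Y parallel to BP: direction (2, 3); meets GV at R = (5/2, 9/4)
R = G + t·(V−G) with t = -3/2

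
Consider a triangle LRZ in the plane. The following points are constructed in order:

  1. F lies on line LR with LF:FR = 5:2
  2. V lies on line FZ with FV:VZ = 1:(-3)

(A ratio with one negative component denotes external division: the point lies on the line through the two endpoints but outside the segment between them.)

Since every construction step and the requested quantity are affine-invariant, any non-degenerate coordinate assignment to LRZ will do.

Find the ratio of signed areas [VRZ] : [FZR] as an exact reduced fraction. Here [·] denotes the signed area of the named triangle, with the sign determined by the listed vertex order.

[VRZ]:[FZR] = -3/2

Work in coordinates with L = (0, 0), R = (1, 0), Z = (0, 1).
1. F lies on line LR with LF:FR = 5:2 ⇒ F = (5/7, 0)
2. V lies on line FZ with FV:VZ = 1:(-3) ⇒ V = (15/14, -1/2)
2·[VRZ] = 3/7, 2·[FZR] = -2/7
[VRZ]:[FZR] = 3/7:-2/7 = -3/2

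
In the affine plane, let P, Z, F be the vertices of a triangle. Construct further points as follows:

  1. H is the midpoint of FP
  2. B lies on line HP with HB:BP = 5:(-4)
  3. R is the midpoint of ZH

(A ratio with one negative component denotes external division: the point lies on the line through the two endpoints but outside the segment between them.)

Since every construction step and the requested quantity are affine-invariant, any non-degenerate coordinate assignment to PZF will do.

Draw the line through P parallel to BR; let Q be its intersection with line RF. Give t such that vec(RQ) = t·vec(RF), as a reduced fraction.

t = 2/3

Assign P = (0, 0), Z = (1, 0), F = (0, 1) — the answer is frame-independent, so this choice is without loss of generality.
1. H is the midpoint of FP ⇒ H = (0, 1/2)
2. B lies on line HP with HB:BP = 5:(-4) ⇒ B = (0, -2)
3. R is the midpoint of ZH ⇒ R = (1/2, 1/4)
through P parallel to BR: direction (1/2, 9/4); meets RF at Q = (1/6, 3/4)
Q = R + t·(F−R) with t = 2/3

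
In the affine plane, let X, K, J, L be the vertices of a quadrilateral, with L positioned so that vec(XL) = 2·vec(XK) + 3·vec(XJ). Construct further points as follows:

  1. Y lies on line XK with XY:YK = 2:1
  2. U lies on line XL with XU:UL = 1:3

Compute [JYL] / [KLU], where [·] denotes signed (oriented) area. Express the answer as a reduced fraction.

[JYL]:[KLU] = 40/27

Set X = (0, 0), K = (1, 0), J = (0, 1), L = (2, 3); any affine frame gives the same invariant.
1. Y lies on line XK with XY:YK = 2:1 ⇒ Y = (2/3, 0)
2. U lies on line XL with XU:UL = 1:3 ⇒ U = (1/2, 3/4)
2·[JYL] = 10/3, 2·[KLU] = 9/4
[JYL]:[KLU] = 10/3:9/4 = 40/27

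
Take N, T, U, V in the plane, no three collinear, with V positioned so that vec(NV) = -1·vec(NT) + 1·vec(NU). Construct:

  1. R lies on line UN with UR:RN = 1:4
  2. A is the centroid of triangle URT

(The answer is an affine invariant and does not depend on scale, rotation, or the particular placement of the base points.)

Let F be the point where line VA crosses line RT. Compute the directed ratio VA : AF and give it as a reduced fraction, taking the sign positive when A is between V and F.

VA:AF = -10

Work in coordinates with N = (0, 0), T = (1, 0), U = (0, 1), V = (-1, 1).
1. R lies on line UN with UR:RN = 1:4 ⇒ R = (0, 4/5)
2. A is the centroid of triangle URT ⇒ A = (1/3, 3/5)
line VA meets RT at F = (1/5, 16/25)
A = V + t·(F−V) with t = 10/9, so VA:AF = 10/9:-1/9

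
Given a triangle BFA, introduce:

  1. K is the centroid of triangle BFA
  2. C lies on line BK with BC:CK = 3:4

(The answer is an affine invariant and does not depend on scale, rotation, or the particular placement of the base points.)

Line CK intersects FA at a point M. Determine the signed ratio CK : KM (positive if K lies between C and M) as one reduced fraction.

CK:KM = 8/7

Work in coordinates with B = (0, 0), F = (1, 0), A = (0, 1).
1. K is the centroid of triangle BFA ⇒ K = (1/3, 1/3)
2. C lies on line BK with BC:CK = 3:4 ⇒ C = (1/7, 1/7)
line CK meets FA at M = (1/2, 1/2)
K = C + t·(M−C) with t = 8/15, so CK:KM = 8/15:7/15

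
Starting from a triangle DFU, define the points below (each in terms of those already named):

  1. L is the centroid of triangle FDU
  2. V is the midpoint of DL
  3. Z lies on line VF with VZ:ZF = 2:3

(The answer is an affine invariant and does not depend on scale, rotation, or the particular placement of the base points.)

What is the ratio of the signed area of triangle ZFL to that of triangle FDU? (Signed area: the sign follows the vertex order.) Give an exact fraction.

[ZFL]:[FDU] = -1/10

Choose coordinates D = (0, 0), F = (1, 0), U = (0, 1).
1. L is the centroid of triangle FDU ⇒ L = (1/3, 1/3)
2. V is the midpoint of DL ⇒ V = (1/6, 1/6)
3. Z lies on line VF with VZ:ZF = 2:3 ⇒ Z = (1/2, 1/10)
2·[ZFL] = 1/10, 2·[FDU] = -1
[ZFL]:[FDU] = 1/10:-1 = -1/10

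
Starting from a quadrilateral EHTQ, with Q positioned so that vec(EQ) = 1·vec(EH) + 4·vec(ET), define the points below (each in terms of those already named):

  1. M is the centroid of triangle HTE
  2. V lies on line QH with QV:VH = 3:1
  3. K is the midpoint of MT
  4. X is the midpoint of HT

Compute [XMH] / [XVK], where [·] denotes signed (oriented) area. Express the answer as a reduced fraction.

Assign E = (0, 0), H = (1, 0), T = (0, 1), Q = (1, 4) — the answer is frame-independent, so this choice is without loss of generality.
1. M is the centroid of triangle HTE ⇒ M = (1/3, 1/3)
2. V lies on line QH with QV:VH = 3:1 ⇒ V = (1, 1)
3. K is the midpoint of MT ⇒ K = (1/6, 2/3)
4. X is the midpoint of HT ⇒ X = (1/2, 1/2)
2·[XMH] = 1/6, 2·[XVK] = 1/4
[XMH]:[XVK] = 1/6:1/4 = 2/3

[XMH]:[XVK] = 2/3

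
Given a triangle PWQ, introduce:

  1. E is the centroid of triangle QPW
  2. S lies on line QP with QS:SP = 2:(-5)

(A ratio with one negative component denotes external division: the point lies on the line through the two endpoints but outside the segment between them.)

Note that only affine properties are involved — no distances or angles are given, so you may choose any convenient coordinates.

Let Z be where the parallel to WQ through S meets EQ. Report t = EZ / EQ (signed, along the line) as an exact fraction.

t = 3

Assign P = (0, 0), W = (1, 0), Q = (0, 1) — the answer is frame-independent, so this choice is without loss of generality.
1. E is the centroid of triangle QPW ⇒ E = (1/3, 1/3)
2. S lies on line QP with QS:SP = 2:(-5) ⇒ S = (0, 5/3)
through S parallel to WQ: direction (-1, 1); meets EQ at Z = (-2/3, 7/3)
Z = E + t·(Q−E) with t = 3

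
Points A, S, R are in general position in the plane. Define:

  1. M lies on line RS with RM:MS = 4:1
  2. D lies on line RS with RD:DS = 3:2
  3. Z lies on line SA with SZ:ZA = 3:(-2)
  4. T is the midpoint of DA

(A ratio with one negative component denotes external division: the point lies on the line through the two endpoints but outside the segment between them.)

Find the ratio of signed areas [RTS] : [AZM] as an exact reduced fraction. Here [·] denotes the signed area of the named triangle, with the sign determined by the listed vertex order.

[RTS]:[AZM] = -5/4

Work in coordinates with A = (0, 0), S = (1, 0), R = (0, 1).
1. M lies on line RS with RM:MS = 4:1 ⇒ M = (4/5, 1/5)
2. D lies on line RS with RD:DS = 3:2 ⇒ D = (3/5, 2/5)
3. Z lies on line SA with SZ:ZA = 3:(-2) ⇒ Z = (-2, 0)
4. T is the midpoint of DA ⇒ T = (3/10, 1/5)
2·[RTS] = 1/2, 2·[AZM] = -2/5
[RTS]:[AZM] = 1/2:-2/5 = -5/4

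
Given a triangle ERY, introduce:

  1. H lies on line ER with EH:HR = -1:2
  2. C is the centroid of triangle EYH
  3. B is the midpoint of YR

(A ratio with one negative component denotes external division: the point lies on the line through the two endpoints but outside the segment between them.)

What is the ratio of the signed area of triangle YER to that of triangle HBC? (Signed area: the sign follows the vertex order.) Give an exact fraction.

Work in coordinates with E = (0, 0), R = (1, 0), Y = (0, 1).
1. H lies on line ER with EH:HR = -1:2 ⇒ H = (-1, 0)
2. C is the centroid of triangle EYH ⇒ C = (-1/3, 1/3)
3. B is the midpoint of YR ⇒ B = (1/2, 1/2)
2·[YER] = 1, 2·[HBC] = 1/6
[YER]:[HBC] = 1:1/6 = 6

[YER]:[HBC] = 6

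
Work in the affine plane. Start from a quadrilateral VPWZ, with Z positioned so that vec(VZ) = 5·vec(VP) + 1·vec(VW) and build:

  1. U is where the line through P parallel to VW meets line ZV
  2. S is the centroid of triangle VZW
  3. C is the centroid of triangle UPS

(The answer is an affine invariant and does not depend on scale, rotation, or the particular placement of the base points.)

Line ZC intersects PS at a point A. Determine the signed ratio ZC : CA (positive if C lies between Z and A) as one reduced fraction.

ZC:CA = -46

Work in coordinates with V = (0, 0), P = (1, 0), W = (0, 1), Z = (5, 1).
1. U is where the line through P parallel to VW meets line ZV ⇒ U = (1, 1/5)
2. S is the centroid of triangle VZW ⇒ S = (5/3, 2/3)
3. C is the centroid of triangle UPS ⇒ C = (11/9, 13/45)
line ZC meets PS at A = (30/23, 7/23)
C = Z + t·(A−Z) with t = 46/45, so ZC:CA = 46/45:-1/45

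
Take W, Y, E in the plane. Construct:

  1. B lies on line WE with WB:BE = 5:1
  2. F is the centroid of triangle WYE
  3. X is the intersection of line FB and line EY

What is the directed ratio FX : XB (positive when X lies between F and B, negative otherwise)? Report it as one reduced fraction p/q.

FX:XB = -2

Assign W = (0, 0), Y = (1, 0), E = (0, 1) — the answer is frame-independent, so this choice is without loss of generality.
1. B lies on line WE with WB:BE = 5:1 ⇒ B = (0, 5/6)
2. F is the centroid of triangle WYE ⇒ F = (1/3, 1/3)
3. X is the intersection of line FB and line EY ⇒ X = (-1/3, 4/3)
X = F + t·(B−F) with t = 2, so FX:XB = t:(1−t) = 2:-1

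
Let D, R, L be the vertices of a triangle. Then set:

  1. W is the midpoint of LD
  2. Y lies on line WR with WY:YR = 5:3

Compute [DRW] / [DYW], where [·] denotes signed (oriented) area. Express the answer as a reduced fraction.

[DRW]:[DYW] = 8/5

Assign D = (0, 0), R = (1, 0), L = (0, 1) — the answer is frame-independent, so this choice is without loss of generality.
1. W is the midpoint of LD ⇒ W = (0, 1/2)
2. Y lies on line WR with WY:YR = 5:3 ⇒ Y = (5/8, 3/16)
2·[DRW] = 1/2, 2·[DYW] = 5/16
[DRW]:[DYW] = 1/2:5/16 = 8/5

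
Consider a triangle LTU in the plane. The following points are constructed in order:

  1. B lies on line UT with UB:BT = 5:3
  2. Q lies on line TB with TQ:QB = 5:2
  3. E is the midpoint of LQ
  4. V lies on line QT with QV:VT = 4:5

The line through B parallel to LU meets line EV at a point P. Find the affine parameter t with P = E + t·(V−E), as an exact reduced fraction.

t = 87/163

Set L = (0, 0), T = (1, 0), U = (0, 1); any affine frame gives the same invariant.
1. B lies on line UT with UB:BT = 5:3 ⇒ B = (5/8, 3/8)
2. Q lies on line TB with TQ:QB = 5:2 ⇒ Q = (41/56, 15/56)
3. E is the midpoint of LQ ⇒ E = (41/112, 15/112)
4. V lies on line QT with QV:VT = 4:5 ⇒ V = (143/168, 25/168)
through B parallel to LU: direction (0, 1); meets EV at P = (5/8, 185/1304)
P = E + t·(V−E) with t = 87/163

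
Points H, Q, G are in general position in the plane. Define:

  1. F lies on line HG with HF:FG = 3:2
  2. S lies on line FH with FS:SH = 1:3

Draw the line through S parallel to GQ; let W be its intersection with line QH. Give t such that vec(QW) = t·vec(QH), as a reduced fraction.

t = 11/20

Set H = (0, 0), Q = (1, 0), G = (0, 1); any affine frame gives the same invariant.
1. F lies on line HG with HF:FG = 3:2 ⇒ F = (0, 3/5)
2. S lies on line FH with FS:SH = 1:3 ⇒ S = (0, 9/20)
through S parallel to GQ: direction (1, -1); meets QH at W = (9/20, 0)
W = Q + t·(H−Q) with t = 11/20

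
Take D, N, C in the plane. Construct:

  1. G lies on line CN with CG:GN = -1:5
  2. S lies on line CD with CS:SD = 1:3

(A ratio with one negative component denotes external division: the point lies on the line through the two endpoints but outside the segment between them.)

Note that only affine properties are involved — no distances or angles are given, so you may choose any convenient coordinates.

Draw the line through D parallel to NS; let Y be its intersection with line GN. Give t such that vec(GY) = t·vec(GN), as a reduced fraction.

t = 17/5

Choose coordinates D = (0, 0), N = (1, 0), C = (0, 1).
1. G lies on line CN with CG:GN = -1:5 ⇒ G = (-1/4, 5/4)
2. S lies on line CD with CS:SD = 1:3 ⇒ S = (0, 3/4)
through D parallel to NS: direction (-1, 3/4); meets GN at Y = (4, -3)
Y = G + t·(N−G) with t = 17/5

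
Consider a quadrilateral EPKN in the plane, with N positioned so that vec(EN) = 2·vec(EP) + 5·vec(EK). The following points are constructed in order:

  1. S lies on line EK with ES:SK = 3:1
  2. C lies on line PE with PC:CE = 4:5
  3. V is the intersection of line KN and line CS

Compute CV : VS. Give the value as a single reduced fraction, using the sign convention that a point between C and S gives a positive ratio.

CV:VS = -76/9

Choose coordinates E = (0, 0), P = (1, 0), K = (0, 1), N = (2, 5).
1. S lies on line EK with ES:SK = 3:1 ⇒ S = (0, 3/4)
2. C lies on line PE with PC:CE = 4:5 ⇒ C = (5/9, 0)
3. V is the intersection of line KN and line CS ⇒ V = (-5/67, 57/67)
V = C + t·(S−C) with t = 76/67, so CV:VS = t:(1−t) = 76/67:-9/67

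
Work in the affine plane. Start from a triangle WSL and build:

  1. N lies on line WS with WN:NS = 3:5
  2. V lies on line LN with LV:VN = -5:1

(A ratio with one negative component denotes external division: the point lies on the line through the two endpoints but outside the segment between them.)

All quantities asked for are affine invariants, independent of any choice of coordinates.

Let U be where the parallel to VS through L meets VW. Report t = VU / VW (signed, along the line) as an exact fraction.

Set W = (0, 0), S = (1, 0), L = (0, 1); any affine frame gives the same invariant.
1. N lies on line WS with WN:NS = 3:5 ⇒ N = (3/8, 0)
2. V lies on line LN with LV:VN = -5:1 ⇒ V = (15/32, -1/4)
through L parallel to VS: direction (17/32, 1/4); meets VW at U = (-255/256, 17/32)
U = V + t·(W−V) with t = 25/8

t = 25/8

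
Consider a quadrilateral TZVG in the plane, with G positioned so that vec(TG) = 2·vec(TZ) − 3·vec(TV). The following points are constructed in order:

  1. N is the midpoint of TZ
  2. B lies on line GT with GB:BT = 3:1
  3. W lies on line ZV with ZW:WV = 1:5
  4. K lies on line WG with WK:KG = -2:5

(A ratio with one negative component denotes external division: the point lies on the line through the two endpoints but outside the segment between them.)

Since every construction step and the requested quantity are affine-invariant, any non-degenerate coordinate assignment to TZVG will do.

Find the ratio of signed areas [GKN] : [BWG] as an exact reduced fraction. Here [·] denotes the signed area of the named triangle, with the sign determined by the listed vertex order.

[GKN]:[BWG] = -50/51

Assign T = (0, 0), Z = (1, 0), V = (0, 1), G = (2, -3) — the answer is frame-independent, so this choice is without loss of generality.
1. N is the midpoint of TZ ⇒ N = (1/2, 0)
2. B lies on line GT with GB:BT = 3:1 ⇒ B = (1/2, -3/4)
3. W lies on line ZV with ZW:WV = 1:5 ⇒ W = (5/6, 1/6)
4. K lies on line WG with WK:KG = -2:5 ⇒ K = (1/18, 41/18)
2·[GKN] = 25/12, 2·[BWG] = -17/8
[GKN]:[BWG] = 25/12:-17/8 = -50/51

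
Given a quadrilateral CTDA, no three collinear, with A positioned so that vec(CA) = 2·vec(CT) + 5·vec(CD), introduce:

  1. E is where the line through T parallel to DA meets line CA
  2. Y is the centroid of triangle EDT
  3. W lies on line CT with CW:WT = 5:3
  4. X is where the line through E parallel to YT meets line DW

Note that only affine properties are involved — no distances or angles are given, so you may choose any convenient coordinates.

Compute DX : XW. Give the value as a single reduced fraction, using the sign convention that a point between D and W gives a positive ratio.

Work in coordinates with C = (0, 0), T = (1, 0), D = (0, 1), A = (2, 5).
1. E is where the line through T parallel to DA meets line CA ⇒ E = (-4, -10)
2. Y is the centroid of triangle EDT ⇒ Y = (-1, -3)
3. W lies on line CT with CW:WT = 5:3 ⇒ W = (5/8, 0)
4. X is where the line through E parallel to YT meets line DW ⇒ X = (50/31, -49/31)
X = D + t·(W−D) with t = 80/31, so DX:XW = t:(1−t) = 80/31:-49/31

DX:XW = -80/49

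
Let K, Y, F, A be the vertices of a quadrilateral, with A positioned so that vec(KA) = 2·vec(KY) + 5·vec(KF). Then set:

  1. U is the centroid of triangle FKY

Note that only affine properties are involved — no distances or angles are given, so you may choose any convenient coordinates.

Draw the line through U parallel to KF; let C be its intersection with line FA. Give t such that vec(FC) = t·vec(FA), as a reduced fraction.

Choose coordinates K = (0, 0), Y = (1, 0), F = (0, 1), A = (2, 5).
1. U is the centroid of triangle FKY ⇒ U = (1/3, 1/3)
through U parallel to KF: direction (0, 1); meets FA at C = (1/3, 5/3)
C = F + t·(A−F) with t = 1/6

t = 1/6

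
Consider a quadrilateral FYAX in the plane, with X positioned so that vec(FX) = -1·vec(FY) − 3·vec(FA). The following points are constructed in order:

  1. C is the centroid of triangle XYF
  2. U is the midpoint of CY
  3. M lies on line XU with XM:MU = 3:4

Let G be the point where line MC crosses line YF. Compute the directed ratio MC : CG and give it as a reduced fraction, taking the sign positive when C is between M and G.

MC:CG = 13/14

Choose coordinates F = (0, 0), Y = (1, 0), A = (0, 1), X = (-1, -3).
1. C is the centroid of triangle XYF ⇒ C = (0, -1)
2. U is the midpoint of CY ⇒ U = (1/2, -1/2)
3. M lies on line XU with XM:MU = 3:4 ⇒ M = (-5/14, -27/14)
line MC meets YF at G = (5/13, 0)
C = M + t·(G−M) with t = 13/27, so MC:CG = 13/27:14/27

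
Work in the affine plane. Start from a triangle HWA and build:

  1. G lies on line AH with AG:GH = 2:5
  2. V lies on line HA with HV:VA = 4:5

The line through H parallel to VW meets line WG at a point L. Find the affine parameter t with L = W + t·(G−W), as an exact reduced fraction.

t = -28/17

Choose coordinates H = (0, 0), W = (1, 0), A = (0, 1).
1. G lies on line AH with AG:GH = 2:5 ⇒ G = (0, 5/7)
2. V lies on line HA with HV:VA = 4:5 ⇒ V = (0, 4/9)
through H parallel to VW: direction (1, -4/9); meets WG at L = (45/17, -20/17)
L = W + t·(G−W) with t = -28/17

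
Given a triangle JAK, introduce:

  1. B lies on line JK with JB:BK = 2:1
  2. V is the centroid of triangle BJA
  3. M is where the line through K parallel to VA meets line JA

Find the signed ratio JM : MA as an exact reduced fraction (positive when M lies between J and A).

JM:MA = -3/2

Choose coordinates J = (0, 0), A = (1, 0), K = (0, 1).
1. B lies on line JK with JB:BK = 2:1 ⇒ B = (0, 2/3)
2. V is the centroid of triangle BJA ⇒ V = (1/3, 2/9)
3. M is where the line through K parallel to VA meets line JA ⇒ M = (3, 0)
M = J + t·(A−J) with t = 3, so JM:MA = t:(1−t) = 3:-2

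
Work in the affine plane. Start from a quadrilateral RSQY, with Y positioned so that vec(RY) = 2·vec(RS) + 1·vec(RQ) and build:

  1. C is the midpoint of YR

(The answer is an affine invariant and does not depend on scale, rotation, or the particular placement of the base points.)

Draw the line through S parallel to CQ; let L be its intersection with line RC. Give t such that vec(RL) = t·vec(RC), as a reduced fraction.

t = 1/2

Assign R = (0, 0), S = (1, 0), Q = (0, 1), Y = (2, 1) — the answer is frame-independent, so this choice is without loss of generality.
1. C is the midpoint of YR ⇒ C = (1, 1/2)
through S parallel to CQ: direction (-1, 1/2); meets RC at L = (1/2, 1/4)
L = R + t·(C−R) with t = 1/2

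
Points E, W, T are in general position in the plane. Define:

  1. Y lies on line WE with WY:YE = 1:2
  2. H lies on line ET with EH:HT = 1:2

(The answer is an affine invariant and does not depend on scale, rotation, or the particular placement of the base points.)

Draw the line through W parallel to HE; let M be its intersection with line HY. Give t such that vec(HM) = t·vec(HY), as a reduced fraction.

t = 3/2

Choose coordinates E = (0, 0), W = (1, 0), T = (0, 1).
1. Y lies on line WE with WY:YE = 1:2 ⇒ Y = (2/3, 0)
2. H lies on line ET with EH:HT = 1:2 ⇒ H = (0, 1/3)
through W parallel to HE: direction (0, -1/3); meets HY at M = (1, -1/6)
M = H + t·(Y−H) with t = 3/2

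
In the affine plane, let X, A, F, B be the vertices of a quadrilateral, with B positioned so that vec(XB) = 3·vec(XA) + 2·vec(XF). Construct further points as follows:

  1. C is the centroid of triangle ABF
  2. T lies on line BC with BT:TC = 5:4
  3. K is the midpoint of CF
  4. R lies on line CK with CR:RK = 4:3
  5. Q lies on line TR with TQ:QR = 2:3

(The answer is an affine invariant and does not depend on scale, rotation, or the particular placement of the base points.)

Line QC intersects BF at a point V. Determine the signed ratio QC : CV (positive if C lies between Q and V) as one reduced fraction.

Set X = (0, 0), A = (1, 0), F = (0, 1), B = (3, 2); any affine frame gives the same invariant.
1. C is the centroid of triangle ABF ⇒ C = (4/3, 1)
2. T lies on line BC with BT:TC = 5:4 ⇒ T = (56/27, 13/9)
3. K is the midpoint of CF ⇒ K = (2/3, 1)
4. R lies on line CK with CR:RK = 4:3 ⇒ R = (20/21, 1)
5. Q lies on line TR with TQ:QR = 2:3 ⇒ Q = (512/315, 19/15)
line QC meets BF at V = (21/10, 17/10)
C = Q + t·(V−Q) with t = -8/13, so QC:CV = -8/13:21/13

QC:CV = -8/21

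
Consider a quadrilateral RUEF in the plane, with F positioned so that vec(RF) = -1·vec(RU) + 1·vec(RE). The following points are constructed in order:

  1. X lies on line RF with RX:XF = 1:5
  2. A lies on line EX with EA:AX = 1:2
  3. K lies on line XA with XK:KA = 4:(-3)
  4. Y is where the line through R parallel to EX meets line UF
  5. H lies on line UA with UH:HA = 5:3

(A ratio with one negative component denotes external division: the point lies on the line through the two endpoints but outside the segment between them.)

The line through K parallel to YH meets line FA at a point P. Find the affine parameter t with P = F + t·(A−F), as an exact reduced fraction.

Choose coordinates R = (0, 0), U = (1, 0), E = (0, 1), F = (-1, 1).
1. X lies on line RF with RX:XF = 1:5 ⇒ X = (-1/6, 1/6)
2. A lies on line EX with EA:AX = 1:2 ⇒ A = (-1/18, 13/18)
3. K lies on line XA with XK:KA = 4:(-3) ⇒ K = (5/18, 43/18)
4. Y is where the line through R parallel to EX meets line UF ⇒ Y = (1/11, 5/11)
5. H lies on line UA with UH:HA = 5:3 ⇒ H = (49/144, 65/144)
through K parallel to YH: direction (395/1584, -5/1584); meets FA at P = (-755/126, 311/126)
P = F + t·(A−F) with t = -37/7

t = -37/7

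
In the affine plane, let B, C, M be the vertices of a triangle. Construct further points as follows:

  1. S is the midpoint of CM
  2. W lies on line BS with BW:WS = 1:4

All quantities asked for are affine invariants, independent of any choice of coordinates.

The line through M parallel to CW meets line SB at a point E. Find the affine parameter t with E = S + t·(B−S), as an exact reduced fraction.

Set B = (0, 0), C = (1, 0), M = (0, 1); any affine frame gives the same invariant.
1. S is the midpoint of CM ⇒ S = (1/2, 1/2)
2. W lies on line BS with BW:WS = 1:4 ⇒ W = (1/10, 1/10)
through M parallel to CW: direction (-9/10, 1/10); meets SB at E = (9/10, 9/10)
E = S + t·(B−S) with t = -4/5

t = -4/5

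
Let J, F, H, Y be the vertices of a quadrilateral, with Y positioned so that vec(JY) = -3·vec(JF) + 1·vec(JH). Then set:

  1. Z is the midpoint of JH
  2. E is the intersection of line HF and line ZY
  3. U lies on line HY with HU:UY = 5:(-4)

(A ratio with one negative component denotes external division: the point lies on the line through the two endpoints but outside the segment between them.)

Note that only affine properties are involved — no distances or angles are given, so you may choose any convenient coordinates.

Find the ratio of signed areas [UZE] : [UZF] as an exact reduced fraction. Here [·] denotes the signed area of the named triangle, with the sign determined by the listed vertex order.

[UZE]:[UZF] = 6/35

Assign J = (0, 0), F = (1, 0), H = (0, 1), Y = (-3, 1) — the answer is frame-independent, so this choice is without loss of generality.
1. Z is the midpoint of JH ⇒ Z = (0, 1/2)
2. E is the intersection of line HF and line ZY ⇒ E = (3/5, 2/5)
3. U lies on line HY with HU:UY = 5:(-4) ⇒ U = (-15, 1)
2·[UZE] = -6/5, 2·[UZF] = -7
[UZE]:[UZF] = -6/5:-7 = 6/35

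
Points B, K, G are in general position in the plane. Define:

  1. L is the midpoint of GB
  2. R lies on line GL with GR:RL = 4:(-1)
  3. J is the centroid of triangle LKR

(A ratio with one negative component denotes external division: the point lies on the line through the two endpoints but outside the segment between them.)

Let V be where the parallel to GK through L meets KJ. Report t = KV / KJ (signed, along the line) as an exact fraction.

t = 9/7

Work in coordinates with B = (0, 0), K = (1, 0), G = (0, 1).
1. L is the midpoint of GB ⇒ L = (0, 1/2)
2. R lies on line GL with GR:RL = 4:(-1) ⇒ R = (0, 1/3)
3. J is the centroid of triangle LKR ⇒ J = (1/3, 5/18)
through L parallel to GK: direction (1, -1); meets KJ at V = (1/7, 5/14)
V = K + t·(J−K) with t = 9/7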